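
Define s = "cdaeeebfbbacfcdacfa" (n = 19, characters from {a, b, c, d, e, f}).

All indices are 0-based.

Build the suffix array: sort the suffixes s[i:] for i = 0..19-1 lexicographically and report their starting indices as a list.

[18, 15, 10, 2, 9, 8, 6, 13, 0, 16, 11, 14, 1, 5, 4, 3, 17, 7, 12]

rank→(start, suffix):
  0 → (18, 'a')
  1 → (15, 'acfa')
  2 → (10, 'acfcdacfa')
  3 → (2, 'aeeebfbbacfcdacfa')
  4 → (9, 'bacfcdacfa')
  5 → (8, 'bbacfcdacfa')
  6 → (6, 'bfbbacfcdacfa')
  7 → (13, 'cdacfa')
  8 → (0, 'cdaeeebfbbacfcdacfa')
  9 → (16, 'cfa')
  10 → (11, 'cfcdacfa')
  11 → (14, 'dacfa')
  12 → (1, 'daeeebfbbacfcdacfa')
  13 → (5, 'ebfbbacfcdacfa')
  14 → (4, 'eebfbbacfcdacfa')
  15 → (3, 'eeebfbbacfcdacfa')
  16 → (17, 'fa')
  17 → (7, 'fbbacfcdacfa')
  18 → (12, 'fcdacfa')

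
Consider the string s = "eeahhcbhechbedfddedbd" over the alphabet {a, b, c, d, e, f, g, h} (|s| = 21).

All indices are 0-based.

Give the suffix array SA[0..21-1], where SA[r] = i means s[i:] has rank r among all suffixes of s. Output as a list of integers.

rank | idx | suffix
   0 |   2 | ahhcbhechbedfddedbd
   1 |  19 | bd
   2 |  11 | bedfddedbd
   3 |   6 | bhechbedfddedbd
   4 |   5 | cbhechbedfddedbd
   5 |   9 | chbedfddedbd
   6 |  20 | d
   7 |  18 | dbd
   8 |  15 | ddedbd
   9 |  16 | dedbd
  10 |  13 | dfddedbd
  11 |   1 | eahhcbhechbedfddedbd
  12 |   8 | echbedfddedbd
  13 |  17 | edbd
  14 |  12 | edfddedbd
  15 |   0 | eeahhcbhechbedfddedbd
  16 |  14 | fddedbd
  17 |  10 | hbedfddedbd
  18 |   4 | hcbhechbedfddedbd
  19 |   7 | hechbedfddedbd
  20 |   3 | hhcbhechbedfddedbd

[2, 19, 11, 6, 5, 9, 20, 18, 15, 16, 13, 1, 8, 17, 12, 0, 14, 10, 4, 7, 3]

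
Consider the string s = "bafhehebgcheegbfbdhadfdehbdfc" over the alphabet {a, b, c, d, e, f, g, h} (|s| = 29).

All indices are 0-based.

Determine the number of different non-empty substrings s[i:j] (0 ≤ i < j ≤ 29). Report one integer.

409

sorted suffixes:
  #0 SA[0]=19  'adfdehbdfc'
  #1 SA[1]=1  'afhehebgcheegbfbdhadfdehbdfc'
  #2 SA[2]=0  'bafhehebgcheegbfbdhadfdehbdfc'
  #3 SA[3]=25  'bdfc'
  #4 SA[4]=16  'bdhadfdehbdfc'
  #5 SA[5]=14  'bfbdhadfdehbdfc'
  #6 SA[6]=7  'bgcheegbfbdhadfdehbdfc'
  #7 SA[7]=28  'c'
  #8 SA[8]=9  'cheegbfbdhadfdehbdfc'
  #9 SA[9]=22  'dehbdfc'
  #10 SA[10]=26  'dfc'
  #11 SA[11]=20  'dfdehbdfc'
  #12 SA[12]=17  'dhadfdehbdfc'
  #13 SA[13]=6  'ebgcheegbfbdhadfdehbdfc'
  #14 SA[14]=11  'eegbfbdhadfdehbdfc'
  #15 SA[15]=12  'egbfbdhadfdehbdfc'
  #16 SA[16]=23  'ehbdfc'
  #17 SA[17]=4  'ehebgcheegbfbdhadfdehbdfc'
  #18 SA[18]=15  'fbdhadfdehbdfc'
  #19 SA[19]=27  'fc'
  #20 SA[20]=21  'fdehbdfc'
  #21 SA[21]=2  'fhehebgcheegbfbdhadfdehbdfc'
  #22 SA[22]=13  'gbfbdhadfdehbdfc'
  #23 SA[23]=8  'gcheegbfbdhadfdehbdfc'
  #24 SA[24]=18  'hadfdehbdfc'
  #25 SA[25]=24  'hbdfc'
  #26 SA[26]=5  'hebgcheegbfbdhadfdehbdfc'
  #27 SA[27]=10  'heegbfbdhadfdehbdfc'
  #28 SA[28]=3  'hehebgcheegbfbdhadfdehbdfc'

SA = [19, 1, 0, 25, 16, 14, 7, 28, 9, 22, 26, 20, 17, 6, 11, 12, 23, 4, 15, 27, 21, 2, 13, 8, 18, 24, 5, 10, 3]
rank  pair      lcp
   1  s[19:],s[1:]  1  'a'
   2  s[1:],s[0:]  0  ''
   3  s[0:],s[25:]  1  'b'
   4  s[25:],s[16:]  2  'bd'
   5  s[16:],s[14:]  1  'b'
   6  s[14:],s[7:]  1  'b'
   7  s[7:],s[28:]  0  ''
   8  s[28:],s[9:]  1  'c'
   9  s[9:],s[22:]  0  ''
  10  s[22:],s[26:]  1  'd'
  11  s[26:],s[20:]  2  'df'
  12  s[20:],s[17:]  1  'd'
  13  s[17:],s[6:]  0  ''
  14  s[6:],s[11:]  1  'e'
  15  s[11:],s[12:]  1  'e'
  16  s[12:],s[23:]  1  'e'
  17  s[23:],s[4:]  2  'eh'
  18  s[4:],s[15:]  0  ''
  19  s[15:],s[27:]  1  'f'
  20  s[27:],s[21:]  1  'f'
  21  s[21:],s[2:]  1  'f'
  22  s[2:],s[13:]  0  ''
  23  s[13:],s[8:]  1  'g'
  24  s[8:],s[18:]  0  ''
  25  s[18:],s[24:]  1  'h'
  26  s[24:],s[5:]  1  'h'
  27  s[5:],s[10:]  2  'he'
  28  s[10:],s[3:]  2  'he'

n(n+1)/2 = 29·30/2 = 435
Σ LCP = 0 + 1 + 0 + 1 + 2 + 1 + 1 + 0 + 1 + 0 + 1 + 2 + 1 + 0 + 1 + 1 + 1 + 2 + 0 + 1 + 1 + 1 + 0 + 1 + 0 + 1 + 1 + 2 + 2 = 26
distinct = 435 − 26 = 409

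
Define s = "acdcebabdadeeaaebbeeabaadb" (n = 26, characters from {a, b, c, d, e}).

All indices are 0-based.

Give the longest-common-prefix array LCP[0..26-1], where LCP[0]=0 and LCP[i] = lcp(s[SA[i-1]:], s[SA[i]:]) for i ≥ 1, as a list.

[0, 2, 1, 2, 1, 1, 2, 1, 0, 1, 2, 1, 1, 1, 0, 1, 0, 1, 1, 1, 0, 2, 1, 2, 1, 3]

rank | idx | suffix
   0 |  22 | aadb
   1 |  13 | aaebbeeabaadb
   2 |  20 | abaadb
   3 |   6 | abdadeeaaebbeeabaadb
   4 |   0 | acdcebabdadeeaaebbeeabaadb
   5 |  23 | adb
   6 |   9 | adeeaaebbeeabaadb
   7 |  14 | aebbeeabaadb
   8 |  25 | b
   9 |  21 | baadb
  10 |   5 | babdadeeaaebbeeabaadb
  11 |  16 | bbeeabaadb
  12 |   7 | bdadeeaaebbeeabaadb
  13 |  17 | beeabaadb
  14 |   1 | cdcebabdadeeaaebbeeabaadb
  15 |   3 | cebabdadeeaaebbeeabaadb
  16 |   8 | dadeeaaebbeeabaadb
  17 |  24 | db
  18 |   2 | dcebabdadeeaaebbeeabaadb
  19 |  10 | deeaaebbeeabaadb
  20 |  12 | eaaebbeeabaadb
  21 |  19 | eabaadb
  22 |   4 | ebabdadeeaaebbeeabaadb
  23 |  15 | ebbeeabaadb
  24 |  11 | eeaaebbeeabaadb
  25 |  18 | eeabaadb

SA = [22, 13, 20, 6, 0, 23, 9, 14, 25, 21, 5, 16, 7, 17, 1, 3, 8, 24, 2, 10, 12, 19, 4, 15, 11, 18]
rank  pair      lcp
   1  s[22:],s[13:]  2  'aa'
   2  s[13:],s[20:]  1  'a'
   3  s[20:],s[6:]  2  'ab'
   4  s[6:],s[0:]  1  'a'
   5  s[0:],s[23:]  1  'a'
   6  s[23:],s[9:]  2  'ad'
   7  s[9:],s[14:]  1  'a'
   8  s[14:],s[25:]  0  ''
   9  s[25:],s[21:]  1  'b'
  10  s[21:],s[5:]  2  'ba'
  11  s[5:],s[16:]  1  'b'
  12  s[16:],s[7:]  1  'b'
  13  s[7:],s[17:]  1  'b'
  14  s[17:],s[1:]  0  ''
  15  s[1:],s[3:]  1  'c'
  16  s[3:],s[8:]  0  ''
  17  s[8:],s[24:]  1  'd'
  18  s[24:],s[2:]  1  'd'
  19  s[2:],s[10:]  1  'd'
  20  s[10:],s[12:]  0  ''
  21  s[12:],s[19:]  2  'ea'
  22  s[19:],s[4:]  1  'e'
  23  s[4:],s[15:]  2  'eb'
  24  s[15:],s[11:]  1  'e'
  25  s[11:],s[18:]  3  'eea'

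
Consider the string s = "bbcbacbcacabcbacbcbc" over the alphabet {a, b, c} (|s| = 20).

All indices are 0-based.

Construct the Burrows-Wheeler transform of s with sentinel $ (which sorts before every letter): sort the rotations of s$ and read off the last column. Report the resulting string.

rank  rotation               last
    0  $bbcbacbcacabcbacbcbc  c
    1  abcbacbcbc$bbcbacbcac  c
    2  acabcbacbcbc$bbcbacbc  c
    3  acbcacabcbacbcbc$bbcb  b
    4  acbcbc$bbcbacbcacabcb  b
    5  bacbcacabcbacbcbc$bbc  c
    6  bacbcbc$bbcbacbcacabc  c
    7  bbcbacbcacabcbacbcbc$  $
    8  bc$bbcbacbcacabcbacbc  c
    9  bcacabcbacbcbc$bbcbac  c
   10  bcbacbcacabcbacbcbc$b  b
   11  bcbacbcbc$bbcbacbcaca  a
   12  bcbc$bbcbacbcacabcbac  c
   13  c$bbcbacbcacabcbacbcb  b
   14  cabcbacbcbc$bbcbacbca  a
   15  cacabcbacbcbc$bbcbacb  b
   16  cbacbcacabcbacbcbc$bb  b
   17  cbacbcbc$bbcbacbcacab  b
   18  cbc$bbcbacbcacabcbacb  b
   19  cbcacabcbacbcbc$bbcba  a
   20  cbcbc$bbcbacbcacabcba  a

cccbbcc$ccbacbabbbbaa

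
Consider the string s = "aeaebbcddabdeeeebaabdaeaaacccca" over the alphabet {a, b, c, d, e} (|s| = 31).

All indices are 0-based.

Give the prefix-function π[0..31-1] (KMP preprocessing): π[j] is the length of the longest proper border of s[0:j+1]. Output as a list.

π[0] = 0
j=1 s[j]='e': π[1]=0 (border '')
j=2 s[j]='a': π[2]=1 (border 'a')
j=3 s[j]='e': π[3]=2 (border 'ae')
j=4 s[j]='b': k: 2→0; π[4]=0 (border '')
j=5 s[j]='b': π[5]=0 (border '')
j=6 s[j]='c': π[6]=0 (border '')
j=7 s[j]='d': π[7]=0 (border '')
j=8 s[j]='d': π[8]=0 (border '')
j=9 s[j]='a': π[9]=1 (border 'a')
j=10 s[j]='b': k: 1→0; π[10]=0 (border '')
j=11 s[j]='d': π[11]=0 (border '')
j=12 s[j]='e': π[12]=0 (border '')
j=13 s[j]='e': π[13]=0 (border '')
j=14 s[j]='e': π[14]=0 (border '')
j=15 s[j]='e': π[15]=0 (border '')
j=16 s[j]='b': π[16]=0 (border '')
j=17 s[j]='a': π[17]=1 (border 'a')
j=18 s[j]='a': k: 1→0; π[18]=1 (border 'a')
j=19 s[j]='b': k: 1→0; π[19]=0 (border '')
j=20 s[j]='d': π[20]=0 (border '')
j=21 s[j]='a': π[21]=1 (border 'a')
j=22 s[j]='e': π[22]=2 (border 'ae')
j=23 s[j]='a': π[23]=3 (border 'aea')
j=24 s[j]='a': k: 3→1→0; π[24]=1 (border 'a')
j=25 s[j]='a': k: 1→0; π[25]=1 (border 'a')
j=26 s[j]='c': k: 1→0; π[26]=0 (border '')
j=27 s[j]='c': π[27]=0 (border '')
j=28 s[j]='c': π[28]=0 (border '')
j=29 s[j]='c': π[29]=0 (border '')
j=30 s[j]='a': π[30]=1 (border 'a')

[0, 0, 1, 2, 0, 0, 0, 0, 0, 1, 0, 0, 0, 0, 0, 0, 0, 1, 1, 0, 0, 1, 2, 3, 1, 1, 0, 0, 0, 0, 1]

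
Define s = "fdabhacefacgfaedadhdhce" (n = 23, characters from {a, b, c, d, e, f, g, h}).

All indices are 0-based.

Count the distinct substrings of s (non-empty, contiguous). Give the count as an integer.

rank | idx | suffix
   0 |   2 | abhacefacgfaedadhdhce
   1 |   5 | acefacgfaedadhdhce
   2 |   9 | acgfaedadhdhce
   3 |  16 | adhdhce
   4 |  13 | aedadhdhce
   5 |   3 | bhacefacgfaedadhdhce
   6 |  21 | ce
   7 |   6 | cefacgfaedadhdhce
   8 |  10 | cgfaedadhdhce
   9 |   1 | dabhacefacgfaedadhdhce
  10 |  15 | dadhdhce
  11 |  19 | dhce
  12 |  17 | dhdhce
  13 |  22 | e
  14 |  14 | edadhdhce
  15 |   7 | efacgfaedadhdhce
  16 |   8 | facgfaedadhdhce
  17 |  12 | faedadhdhce
  18 |   0 | fdabhacefacgfaedadhdhce
  19 |  11 | gfaedadhdhce
  20 |   4 | hacefacgfaedadhdhce
  21 |  20 | hce
  22 |  18 | hdhce

SA = [2, 5, 9, 16, 13, 3, 21, 6, 10, 1, 15, 19, 17, 22, 14, 7, 8, 12, 0, 11, 4, 20, 18]
rank  pair      lcp
   1  s[2:],s[5:]  1  'a'
   2  s[5:],s[9:]  2  'ac'
   3  s[9:],s[16:]  1  'a'
   4  s[16:],s[13:]  1  'a'
   5  s[13:],s[3:]  0  ''
   6  s[3:],s[21:]  0  ''
   7  s[21:],s[6:]  2  'ce'
   8  s[6:],s[10:]  1  'c'
   9  s[10:],s[1:]  0  ''
  10  s[1:],s[15:]  2  'da'
  11  s[15:],s[19:]  1  'd'
  12  s[19:],s[17:]  2  'dh'
  13  s[17:],s[22:]  0  ''
  14  s[22:],s[14:]  1  'e'
  15  s[14:],s[7:]  1  'e'
  16  s[7:],s[8:]  0  ''
  17  s[8:],s[12:]  2  'fa'
  18  s[12:],s[0:]  1  'f'
  19  s[0:],s[11:]  0  ''
  20  s[11:],s[4:]  0  ''
  21  s[4:],s[20:]  1  'h'
  22  s[20:],s[18:]  1  'h'

n(n+1)/2 = 23·24/2 = 276
Σ LCP = 0 + 1 + 2 + 1 + 1 + 0 + 0 + 2 + 1 + 0 + 2 + 1 + 2 + 0 + 1 + 1 + 0 + 2 + 1 + 0 + 0 + 1 + 1 = 20
distinct = 276 − 20 = 256

256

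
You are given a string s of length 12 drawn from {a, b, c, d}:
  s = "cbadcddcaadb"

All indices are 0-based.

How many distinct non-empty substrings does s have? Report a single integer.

sorted suffixes:
  #0 SA[0]=8  'aadb'
  #1 SA[1]=9  'adb'
  #2 SA[2]=2  'adcddcaadb'
  #3 SA[3]=11  'b'
  #4 SA[4]=1  'badcddcaadb'
  #5 SA[5]=7  'caadb'
  #6 SA[6]=0  'cbadcddcaadb'
  #7 SA[7]=4  'cddcaadb'
  #8 SA[8]=10  'db'
  #9 SA[9]=6  'dcaadb'
  #10 SA[10]=3  'dcddcaadb'
  #11 SA[11]=5  'ddcaadb'

SA = [8, 9, 2, 11, 1, 7, 0, 4, 10, 6, 3, 5]
[i] adj suffixes → lcp
  [1] 8/9 → 1 ('a')
  [2] 9/2 → 2 ('ad')
  [3] 2/11 → 0 ('')
  [4] 11/1 → 1 ('b')
  [5] 1/7 → 0 ('')
  [6] 7/0 → 1 ('c')
  [7] 0/4 → 1 ('c')
  [8] 4/10 → 0 ('')
  [9] 10/6 → 1 ('d')
  [10] 6/3 → 2 ('dc')
  [11] 3/5 → 1 ('d')

n(n+1)/2 = 12·13/2 = 78
Σ LCP = 0 + 1 + 2 + 0 + 1 + 0 + 1 + 1 + 0 + 1 + 2 + 1 = 10
distinct = 78 − 10 = 68

68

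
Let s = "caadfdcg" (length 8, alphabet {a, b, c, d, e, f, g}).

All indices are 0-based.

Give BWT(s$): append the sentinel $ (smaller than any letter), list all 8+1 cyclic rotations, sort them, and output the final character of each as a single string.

gca$dfadc

rank  rotation   last
    0  $caadfdcg  g
    1  aadfdcg$c  c
    2  adfdcg$ca  a
    3  caadfdcg$  $
    4  cg$caadfd  d
    5  dcg$caadf  f
    6  dfdcg$caa  a
    7  fdcg$caad  d
    8  g$caadfdc  c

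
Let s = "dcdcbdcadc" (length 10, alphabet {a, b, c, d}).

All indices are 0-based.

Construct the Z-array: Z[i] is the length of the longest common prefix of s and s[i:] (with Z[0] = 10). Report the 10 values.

[10, 0, 2, 0, 0, 2, 0, 0, 2, 0]

Z[0]=10
i=1: i≥r, start 0; Z[1]=0
i=2: i≥r, start 0; Z[2]=2 grow→box=[2,4)
i=3: min(r-i=1, Z[1]=0)=0; Z[3]=0
i=4: i≥r, start 0; Z[4]=0
i=5: i≥r, start 0; Z[5]=2 grow→box=[5,7)
i=6: min(r-i=1, Z[1]=0)=0; Z[6]=0
i=7: i≥r, start 0; Z[7]=0
i=8: i≥r, start 0; Z[8]=2 grow→box=[8,10)
i=9: min(r-i=1, Z[1]=0)=0; Z[9]=0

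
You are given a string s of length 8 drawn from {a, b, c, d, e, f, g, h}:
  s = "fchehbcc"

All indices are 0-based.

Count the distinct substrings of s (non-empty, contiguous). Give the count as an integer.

33

rank | idx | suffix
   0 |   5 | bcc
   1 |   7 | c
   2 |   6 | cc
   3 |   1 | chehbcc
   4 |   3 | ehbcc
   5 |   0 | fchehbcc
   6 |   4 | hbcc
   7 |   2 | hehbcc

SA = [5, 7, 6, 1, 3, 0, 4, 2]
[i] adj suffixes → lcp
  [1] 5/7 → 0 ('')
  [2] 7/6 → 1 ('c')
  [3] 6/1 → 1 ('c')
  [4] 1/3 → 0 ('')
  [5] 3/0 → 0 ('')
  [6] 0/4 → 0 ('')
  [7] 4/2 → 1 ('h')

n(n+1)/2 = 8·9/2 = 36
Σ LCP = 0 + 0 + 1 + 1 + 0 + 0 + 0 + 1 = 3
distinct = 36 − 3 = 33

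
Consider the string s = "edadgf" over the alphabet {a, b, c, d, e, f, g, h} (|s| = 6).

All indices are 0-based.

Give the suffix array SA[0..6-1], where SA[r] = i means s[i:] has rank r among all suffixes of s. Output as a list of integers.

rank→(start, suffix):
  0 → (2, 'adgf')
  1 → (1, 'dadgf')
  2 → (3, 'dgf')
  3 → (0, 'edadgf')
  4 → (5, 'f')
  5 → (4, 'gf')

[2, 1, 3, 0, 5, 4]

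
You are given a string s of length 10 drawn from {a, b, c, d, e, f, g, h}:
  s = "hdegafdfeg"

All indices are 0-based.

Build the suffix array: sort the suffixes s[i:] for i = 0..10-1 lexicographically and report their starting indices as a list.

[4, 1, 6, 8, 2, 5, 7, 9, 3, 0]

rank→(start, suffix):
  0 → (4, 'afdfeg')
  1 → (1, 'degafdfeg')
  2 → (6, 'dfeg')
  3 → (8, 'eg')
  4 → (2, 'egafdfeg')
  5 → (5, 'fdfeg')
  6 → (7, 'feg')
  7 → (9, 'g')
  8 → (3, 'gafdfeg')
  9 → (0, 'hdegafdfeg')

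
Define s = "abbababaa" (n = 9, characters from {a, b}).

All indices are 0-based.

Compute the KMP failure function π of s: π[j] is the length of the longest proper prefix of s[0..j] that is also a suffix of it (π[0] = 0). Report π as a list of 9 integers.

[0, 0, 0, 1, 2, 1, 2, 1, 1]

π[0] = 0
j=1 s[j]='b': π[1]=0 (border '')
j=2 s[j]='b': π[2]=0 (border '')
j=3 s[j]='a': π[3]=1 (border 'a')
j=4 s[j]='b': π[4]=2 (border 'ab')
j=5 s[j]='a': k: 2→0; π[5]=1 (border 'a')
j=6 s[j]='b': π[6]=2 (border 'ab')
j=7 s[j]='a': k: 2→0; π[7]=1 (border 'a')
j=8 s[j]='a': k: 1→0; π[8]=1 (border 'a')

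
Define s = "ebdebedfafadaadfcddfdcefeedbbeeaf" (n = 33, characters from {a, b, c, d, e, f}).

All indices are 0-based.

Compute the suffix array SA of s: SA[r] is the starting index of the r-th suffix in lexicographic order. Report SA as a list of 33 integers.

rank→(start, suffix):
  0 → (12, 'aadfcddfdcefeedbbeeaf')
  1 → (10, 'adaadfcddfdcefeedbbeeaf')
  2 → (13, 'adfcddfdcefeedbbeeaf')
  3 → (31, 'af')
  4 → (8, 'afadaadfcddfdcefeedbbeeaf')
  5 → (27, 'bbeeaf')
  6 → (1, 'bdebedfafadaadfcddfdcefeedbbeeaf')
  7 → (4, 'bedfafadaadfcddfdcefeedbbeeaf')
  8 → (28, 'beeaf')
  9 → (16, 'cddfdcefeedbbeeaf')
  10 → (21, 'cefeedbbeeaf')
  11 → (11, 'daadfcddfdcefeedbbeeaf')
  12 → (26, 'dbbeeaf')
  13 → (20, 'dcefeedbbeeaf')
  14 → (17, 'ddfdcefeedbbeeaf')
  15 → (2, 'debedfafadaadfcddfdcefeedbbeeaf')
  16 → (6, 'dfafadaadfcddfdcefeedbbeeaf')
  17 → (14, 'dfcddfdcefeedbbeeaf')
  18 → (18, 'dfdcefeedbbeeaf')
  19 → (30, 'eaf')
  20 → (0, 'ebdebedfafadaadfcddfdcefeedbbeeaf')
  21 → (3, 'ebedfafadaadfcddfdcefeedbbeeaf')
  22 → (25, 'edbbeeaf')
  23 → (5, 'edfafadaadfcddfdcefeedbbeeaf')
  24 → (29, 'eeaf')
  25 → (24, 'eedbbeeaf')
  26 → (22, 'efeedbbeeaf')
  27 → (32, 'f')
  28 → (9, 'fadaadfcddfdcefeedbbeeaf')
  29 → (7, 'fafadaadfcddfdcefeedbbeeaf')
  30 → (15, 'fcddfdcefeedbbeeaf')
  31 → (19, 'fdcefeedbbeeaf')
  32 → (23, 'feedbbeeaf')

[12, 10, 13, 31, 8, 27, 1, 4, 28, 16, 21, 11, 26, 20, 17, 2, 6, 14, 18, 30, 0, 3, 25, 5, 29, 24, 22, 32, 9, 7, 15, 19, 23]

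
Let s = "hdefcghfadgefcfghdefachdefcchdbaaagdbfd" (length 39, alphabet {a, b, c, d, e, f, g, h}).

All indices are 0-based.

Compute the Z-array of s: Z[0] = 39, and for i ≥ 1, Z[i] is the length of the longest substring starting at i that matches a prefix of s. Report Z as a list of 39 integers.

Z[0]=39
i=1: i≥r, start 0; Z[1]=0
i=2: i≥r, start 0; Z[2]=0
i=3: i≥r, start 0; Z[3]=0
i=4: i≥r, start 0; Z[4]=0
i=5: i≥r, start 0; Z[5]=0
i=6: i≥r, start 0; Z[6]=1 grow→box=[6,7)
i=7: i≥r, start 0; Z[7]=0
i=8: i≥r, start 0; Z[8]=0
i=9: i≥r, start 0; Z[9]=0
i=10: i≥r, start 0; Z[10]=0
i=11: i≥r, start 0; Z[11]=0
i=12: i≥r, start 0; Z[12]=0
i=13: i≥r, start 0; Z[13]=0
i=14: i≥r, start 0; Z[14]=0
i=15: i≥r, start 0; Z[15]=0
i=16: i≥r, start 0; Z[16]=4 grow→box=[16,20)
i=17: min(r-i=3, Z[1]=0)=0; Z[17]=0
i=18: min(r-i=2, Z[2]=0)=0; Z[18]=0
i=19: min(r-i=1, Z[3]=0)=0; Z[19]=0
i=20: i≥r, start 0; Z[20]=0
i=21: i≥r, start 0; Z[21]=0
i=22: i≥r, start 0; Z[22]=5 grow→box=[22,27)
i=23: min(r-i=4, Z[1]=0)=0; Z[23]=0
i=24: min(r-i=3, Z[2]=0)=0; Z[24]=0
i=25: min(r-i=2, Z[3]=0)=0; Z[25]=0
i=26: min(r-i=1, Z[4]=0)=0; Z[26]=0
i=27: i≥r, start 0; Z[27]=0
i=28: i≥r, start 0; Z[28]=2 grow→box=[28,30)
i=29: min(r-i=1, Z[1]=0)=0; Z[29]=0
i=30: i≥r, start 0; Z[30]=0
i=31: i≥r, start 0; Z[31]=0
i=32: i≥r, start 0; Z[32]=0
i=33: i≥r, start 0; Z[33]=0
i=34: i≥r, start 0; Z[34]=0
i=35: i≥r, start 0; Z[35]=0
i=36: i≥r, start 0; Z[36]=0
i=37: i≥r, start 0; Z[37]=0
i=38: i≥r, start 0; Z[38]=0

[39, 0, 0, 0, 0, 0, 1, 0, 0, 0, 0, 0, 0, 0, 0, 0, 4, 0, 0, 0, 0, 0, 5, 0, 0, 0, 0, 0, 2, 0, 0, 0, 0, 0, 0, 0, 0, 0, 0]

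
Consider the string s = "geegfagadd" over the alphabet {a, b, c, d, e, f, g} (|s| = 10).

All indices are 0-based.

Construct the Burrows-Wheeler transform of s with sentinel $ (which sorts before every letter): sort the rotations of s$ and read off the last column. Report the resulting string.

rank  rotation     last
    0  $geegfagadd  d
    1  add$geegfag  g
    2  agadd$geegf  f
    3  d$geegfagad  d
    4  dd$geegfaga  a
    5  eegfagadd$g  g
    6  egfagadd$ge  e
    7  fagadd$geeg  g
    8  gadd$geegfa  a
    9  geegfagadd$  $
   10  gfagadd$gee  e

dgfdagega$e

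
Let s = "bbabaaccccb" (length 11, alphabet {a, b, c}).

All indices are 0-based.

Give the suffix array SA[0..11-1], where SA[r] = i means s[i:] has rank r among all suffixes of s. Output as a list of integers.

rank | idx | suffix
   0 |   4 | aaccccb
   1 |   2 | abaaccccb
   2 |   5 | accccb
   3 |  10 | b
   4 |   3 | baaccccb
   5 |   1 | babaaccccb
   6 |   0 | bbabaaccccb
   7 |   9 | cb
   8 |   8 | ccb
   9 |   7 | cccb
  10 |   6 | ccccb

[4, 2, 5, 10, 3, 1, 0, 9, 8, 7, 6]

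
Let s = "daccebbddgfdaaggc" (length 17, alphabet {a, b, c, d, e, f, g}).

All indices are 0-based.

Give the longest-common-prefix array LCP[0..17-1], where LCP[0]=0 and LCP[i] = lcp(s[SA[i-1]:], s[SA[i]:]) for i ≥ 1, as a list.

rank | idx | suffix
   0 |  12 | aaggc
   1 |   1 | accebbddgfdaaggc
   2 |  13 | aggc
   3 |   5 | bbddgfdaaggc
   4 |   6 | bddgfdaaggc
   5 |  16 | c
   6 |   2 | ccebbddgfdaaggc
   7 |   3 | cebbddgfdaaggc
   8 |  11 | daaggc
   9 |   0 | daccebbddgfdaaggc
  10 |   7 | ddgfdaaggc
  11 |   8 | dgfdaaggc
  12 |   4 | ebbddgfdaaggc
  13 |  10 | fdaaggc
  14 |  15 | gc
  15 |   9 | gfdaaggc
  16 |  14 | ggc

SA = [12, 1, 13, 5, 6, 16, 2, 3, 11, 0, 7, 8, 4, 10, 15, 9, 14]
[i] adj suffixes → lcp
  [1] 12/1 → 1 ('a')
  [2] 1/13 → 1 ('a')
  [3] 13/5 → 0 ('')
  [4] 5/6 → 1 ('b')
  [5] 6/16 → 0 ('')
  [6] 16/2 → 1 ('c')
  [7] 2/3 → 1 ('c')
  [8] 3/11 → 0 ('')
  [9] 11/0 → 2 ('da')
  [10] 0/7 → 1 ('d')
  [11] 7/8 → 1 ('d')
  [12] 8/4 → 0 ('')
  [13] 4/10 → 0 ('')
  [14] 10/15 → 0 ('')
  [15] 15/9 → 1 ('g')
  [16] 9/14 → 1 ('g')

[0, 1, 1, 0, 1, 0, 1, 1, 0, 2, 1, 1, 0, 0, 0, 1, 1]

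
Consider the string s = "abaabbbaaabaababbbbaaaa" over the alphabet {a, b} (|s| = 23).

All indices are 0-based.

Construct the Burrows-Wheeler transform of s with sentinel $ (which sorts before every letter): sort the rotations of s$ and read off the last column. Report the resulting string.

aaaabbabba$aabbbaaabbbaa

rank  rotation                  last
    0  $abaabbbaaabaababbbbaaaa  a
    1  a$abaabbbaaabaababbbbaaa  a
    2  aa$abaabbbaaabaababbbbaa  a
    3  aaa$abaabbbaaabaababbbba  a
    4  aaaa$abaabbbaaabaababbbb  b
    5  aaabaababbbbaaaa$abaabbb  b
    6  aabaababbbbaaaa$abaabbba  a
    7  aababbbbaaaa$abaabbbaaab  b
    8  aabbbaaabaababbbbaaaa$ab  b
    9  abaababbbbaaaa$abaabbbaa  a
   10  abaabbbaaabaababbbbaaaa$  $
   11  ababbbbaaaa$abaabbbaaaba  a
   12  abbbaaabaababbbbaaaa$aba  a
   13  abbbbaaaa$abaabbbaaabaab  b
   14  baaaa$abaabbbaaabaababbb  b
   15  baaabaababbbbaaaa$abaabb  b
   16  baababbbbaaaa$abaabbbaaa  a
   17  baabbbaaabaababbbbaaaa$a  a
   18  babbbbaaaa$abaabbbaaabaa  a
   19  bbaaaa$abaabbbaaabaababb  b
   20  bbaaabaababbbbaaaa$abaab  b
   21  bbbaaaa$abaabbbaaabaabab  b
   22  bbbaaabaababbbbaaaa$abaa  a
   23  bbbbaaaa$abaabbbaaabaaba  a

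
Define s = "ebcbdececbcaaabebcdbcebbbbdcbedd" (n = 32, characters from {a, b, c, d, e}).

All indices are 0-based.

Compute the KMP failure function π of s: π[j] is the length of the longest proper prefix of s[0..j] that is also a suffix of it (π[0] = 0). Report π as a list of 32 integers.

[0, 0, 0, 0, 0, 1, 0, 1, 0, 0, 0, 0, 0, 0, 0, 1, 2, 3, 0, 0, 0, 1, 2, 0, 0, 0, 0, 0, 0, 1, 0, 0]

π[0] = 0
j=1 s[j]='b': π[1]=0 (border '')
j=2 s[j]='c': π[2]=0 (border '')
j=3 s[j]='b': π[3]=0 (border '')
j=4 s[j]='d': π[4]=0 (border '')
j=5 s[j]='e': π[5]=1 (border 'e')
j=6 s[j]='c': k: 1→0; π[6]=0 (border '')
j=7 s[j]='e': π[7]=1 (border 'e')
j=8 s[j]='c': k: 1→0; π[8]=0 (border '')
j=9 s[j]='b': π[9]=0 (border '')
j=10 s[j]='c': π[10]=0 (border '')
j=11 s[j]='a': π[11]=0 (border '')
j=12 s[j]='a': π[12]=0 (border '')
j=13 s[j]='a': π[13]=0 (border '')
j=14 s[j]='b': π[14]=0 (border '')
j=15 s[j]='e': π[15]=1 (border 'e')
j=16 s[j]='b': π[16]=2 (border 'eb')
j=17 s[j]='c': π[17]=3 (border 'ebc')
j=18 s[j]='d': k: 3→0; π[18]=0 (border '')
j=19 s[j]='b': π[19]=0 (border '')
j=20 s[j]='c': π[20]=0 (border '')
j=21 s[j]='e': π[21]=1 (border 'e')
j=22 s[j]='b': π[22]=2 (border 'eb')
j=23 s[j]='b': k: 2→0; π[23]=0 (border '')
j=24 s[j]='b': π[24]=0 (border '')
j=25 s[j]='b': π[25]=0 (border '')
j=26 s[j]='d': π[26]=0 (border '')
j=27 s[j]='c': π[27]=0 (border '')
j=28 s[j]='b': π[28]=0 (border '')
j=29 s[j]='e': π[29]=1 (border 'e')
j=30 s[j]='d': k: 1→0; π[30]=0 (border '')
j=31 s[j]='d': π[31]=0 (border '')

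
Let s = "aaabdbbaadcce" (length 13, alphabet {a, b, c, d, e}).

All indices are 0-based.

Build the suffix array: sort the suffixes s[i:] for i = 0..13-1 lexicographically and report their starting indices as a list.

sorted suffixes:
  #0 SA[0]=0  'aaabdbbaadcce'
  #1 SA[1]=1  'aabdbbaadcce'
  #2 SA[2]=7  'aadcce'
  #3 SA[3]=2  'abdbbaadcce'
  #4 SA[4]=8  'adcce'
  #5 SA[5]=6  'baadcce'
  #6 SA[6]=5  'bbaadcce'
  #7 SA[7]=3  'bdbbaadcce'
  #8 SA[8]=10  'cce'
  #9 SA[9]=11  'ce'
  #10 SA[10]=4  'dbbaadcce'
  #11 SA[11]=9  'dcce'
  #12 SA[12]=12  'e'

[0, 1, 7, 2, 8, 6, 5, 3, 10, 11, 4, 9, 12]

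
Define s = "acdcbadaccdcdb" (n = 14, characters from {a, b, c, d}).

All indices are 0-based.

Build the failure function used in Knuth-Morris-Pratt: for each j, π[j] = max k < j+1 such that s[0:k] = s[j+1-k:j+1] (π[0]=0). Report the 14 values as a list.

π[0] = 0
j=1 s[j]='c': π[1]=0 (border '')
j=2 s[j]='d': π[2]=0 (border '')
j=3 s[j]='c': π[3]=0 (border '')
j=4 s[j]='b': π[4]=0 (border '')
j=5 s[j]='a': π[5]=1 (border 'a')
j=6 s[j]='d': k: 1→0; π[6]=0 (border '')
j=7 s[j]='a': π[7]=1 (border 'a')
j=8 s[j]='c': π[8]=2 (border 'ac')
j=9 s[j]='c': k: 2→0; π[9]=0 (border '')
j=10 s[j]='d': π[10]=0 (border '')
j=11 s[j]='c': π[11]=0 (border '')
j=12 s[j]='d': π[12]=0 (border '')
j=13 s[j]='b': π[13]=0 (border '')

[0, 0, 0, 0, 0, 1, 0, 1, 2, 0, 0, 0, 0, 0]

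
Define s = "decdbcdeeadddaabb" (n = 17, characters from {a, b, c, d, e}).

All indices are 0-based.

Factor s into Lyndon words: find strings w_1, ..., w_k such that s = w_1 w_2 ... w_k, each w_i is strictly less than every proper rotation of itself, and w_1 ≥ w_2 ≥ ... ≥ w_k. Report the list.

emit factor 1: 'de' (i=0, period=2)
emit factor 2: 'cd' (i=2, period=2)
emit factor 3: 'bcdee' (i=4, period=5)
emit factor 4: 'addd' (i=9, period=4)
emit factor 5: 'aabb' (i=13, period=4)

["de", "cd", "bcdee", "addd", "aabb"]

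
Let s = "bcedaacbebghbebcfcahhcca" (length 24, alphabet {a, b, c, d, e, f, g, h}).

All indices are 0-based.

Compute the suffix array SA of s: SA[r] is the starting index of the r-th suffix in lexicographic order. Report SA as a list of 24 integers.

rank→(start, suffix):
  0 → (23, 'a')
  1 → (4, 'aacbebghbebcfcahhcca')
  2 → (5, 'acbebghbebcfcahhcca')
  3 → (18, 'ahhcca')
  4 → (0, 'bcedaacbebghbebcfcahhcca')
  5 → (14, 'bcfcahhcca')
  6 → (12, 'bebcfcahhcca')
  7 → (7, 'bebghbebcfcahhcca')
  8 → (9, 'bghbebcfcahhcca')
  9 → (22, 'ca')
  10 → (17, 'cahhcca')
  11 → (6, 'cbebghbebcfcahhcca')
  12 → (21, 'cca')
  13 → (1, 'cedaacbebghbebcfcahhcca')
  14 → (15, 'cfcahhcca')
  15 → (3, 'daacbebghbebcfcahhcca')
  16 → (13, 'ebcfcahhcca')
  17 → (8, 'ebghbebcfcahhcca')
  18 → (2, 'edaacbebghbebcfcahhcca')
  19 → (16, 'fcahhcca')
  20 → (10, 'ghbebcfcahhcca')
  21 → (11, 'hbebcfcahhcca')
  22 → (20, 'hcca')
  23 → (19, 'hhcca')

[23, 4, 5, 18, 0, 14, 12, 7, 9, 22, 17, 6, 21, 1, 15, 3, 13, 8, 2, 16, 10, 11, 20, 19]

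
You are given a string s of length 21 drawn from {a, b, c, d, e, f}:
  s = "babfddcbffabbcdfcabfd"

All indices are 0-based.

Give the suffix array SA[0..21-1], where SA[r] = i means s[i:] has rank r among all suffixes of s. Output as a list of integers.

[10, 17, 1, 0, 11, 12, 18, 2, 7, 16, 6, 13, 20, 5, 4, 14, 9, 15, 19, 3, 8]

rank→(start, suffix):
  0 → (10, 'abbcdfcabfd')
  1 → (17, 'abfd')
  2 → (1, 'abfddcbffabbcdfcabfd')
  3 → (0, 'babfddcbffabbcdfcabfd')
  4 → (11, 'bbcdfcabfd')
  5 → (12, 'bcdfcabfd')
  6 → (18, 'bfd')
  7 → (2, 'bfddcbffabbcdfcabfd')
  8 → (7, 'bffabbcdfcabfd')
  9 → (16, 'cabfd')
  10 → (6, 'cbffabbcdfcabfd')
  11 → (13, 'cdfcabfd')
  12 → (20, 'd')
  13 → (5, 'dcbffabbcdfcabfd')
  14 → (4, 'ddcbffabbcdfcabfd')
  15 → (14, 'dfcabfd')
  16 → (9, 'fabbcdfcabfd')
  17 → (15, 'fcabfd')
  18 → (19, 'fd')
  19 → (3, 'fddcbffabbcdfcabfd')
  20 → (8, 'ffabbcdfcabfd')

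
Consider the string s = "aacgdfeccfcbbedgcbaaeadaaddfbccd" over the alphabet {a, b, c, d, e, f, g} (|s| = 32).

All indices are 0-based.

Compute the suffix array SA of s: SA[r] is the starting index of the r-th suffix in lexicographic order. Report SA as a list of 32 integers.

sorted suffixes:
  #0 SA[0]=0  'aacgdfeccfcbbedgcbaaeadaaddfbccd'
  #1 SA[1]=23  'aaddfbccd'
  #2 SA[2]=18  'aaeadaaddfbccd'
  #3 SA[3]=1  'acgdfeccfcbbedgcbaaeadaaddfbccd'
  #4 SA[4]=21  'adaaddfbccd'
  #5 SA[5]=24  'addfbccd'
  #6 SA[6]=19  'aeadaaddfbccd'
  #7 SA[7]=17  'baaeadaaddfbccd'
  #8 SA[8]=11  'bbedgcbaaeadaaddfbccd'
  #9 SA[9]=28  'bccd'
  #10 SA[10]=12  'bedgcbaaeadaaddfbccd'
  #11 SA[11]=16  'cbaaeadaaddfbccd'
  #12 SA[12]=10  'cbbedgcbaaeadaaddfbccd'
  #13 SA[13]=29  'ccd'
  #14 SA[14]=7  'ccfcbbedgcbaaeadaaddfbccd'
  #15 SA[15]=30  'cd'
  #16 SA[16]=8  'cfcbbedgcbaaeadaaddfbccd'
  #17 SA[17]=2  'cgdfeccfcbbedgcbaaeadaaddfbccd'
  #18 SA[18]=31  'd'
  #19 SA[19]=22  'daaddfbccd'
  #20 SA[20]=25  'ddfbccd'
  #21 SA[21]=26  'dfbccd'
  #22 SA[22]=4  'dfeccfcbbedgcbaaeadaaddfbccd'
  #23 SA[23]=14  'dgcbaaeadaaddfbccd'
  #24 SA[24]=20  'eadaaddfbccd'
  #25 SA[25]=6  'eccfcbbedgcbaaeadaaddfbccd'
  #26 SA[26]=13  'edgcbaaeadaaddfbccd'
  #27 SA[27]=27  'fbccd'
  #28 SA[28]=9  'fcbbedgcbaaeadaaddfbccd'
  #29 SA[29]=5  'feccfcbbedgcbaaeadaaddfbccd'
  #30 SA[30]=15  'gcbaaeadaaddfbccd'
  #31 SA[31]=3  'gdfeccfcbbedgcbaaeadaaddfbccd'

[0, 23, 18, 1, 21, 24, 19, 17, 11, 28, 12, 16, 10, 29, 7, 30, 8, 2, 31, 22, 25, 26, 4, 14, 20, 6, 13, 27, 9, 5, 15, 3]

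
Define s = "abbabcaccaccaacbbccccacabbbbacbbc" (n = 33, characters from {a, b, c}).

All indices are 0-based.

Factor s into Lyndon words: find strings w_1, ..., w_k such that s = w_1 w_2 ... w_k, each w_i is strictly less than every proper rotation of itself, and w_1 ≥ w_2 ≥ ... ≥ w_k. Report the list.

emit factor 1: 'abbabcaccacc' (i=0, period=12)
emit factor 2: 'aacbbccccacabbbbacbbc' (i=12, period=21)

["abbabcaccacc", "aacbbccccacabbbbacbbc"]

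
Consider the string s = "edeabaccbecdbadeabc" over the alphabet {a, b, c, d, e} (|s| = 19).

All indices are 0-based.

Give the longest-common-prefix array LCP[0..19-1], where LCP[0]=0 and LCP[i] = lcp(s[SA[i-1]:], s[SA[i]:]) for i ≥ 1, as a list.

sorted suffixes:
  #0 SA[0]=3  'abaccbecdbadeabc'
  #1 SA[1]=16  'abc'
  #2 SA[2]=5  'accbecdbadeabc'
  #3 SA[3]=13  'adeabc'
  #4 SA[4]=4  'baccbecdbadeabc'
  #5 SA[5]=12  'badeabc'
  #6 SA[6]=17  'bc'
  #7 SA[7]=8  'becdbadeabc'
  #8 SA[8]=18  'c'
  #9 SA[9]=7  'cbecdbadeabc'
  #10 SA[10]=6  'ccbecdbadeabc'
  #11 SA[11]=10  'cdbadeabc'
  #12 SA[12]=11  'dbadeabc'
  #13 SA[13]=1  'deabaccbecdbadeabc'
  #14 SA[14]=14  'deabc'
  #15 SA[15]=2  'eabaccbecdbadeabc'
  #16 SA[16]=15  'eabc'
  #17 SA[17]=9  'ecdbadeabc'
  #18 SA[18]=0  'edeabaccbecdbadeabc'

SA = [3, 16, 5, 13, 4, 12, 17, 8, 18, 7, 6, 10, 11, 1, 14, 2, 15, 9, 0]
[i] adj suffixes → lcp
  [1] 3/16 → 2 ('ab')
  [2] 16/5 → 1 ('a')
  [3] 5/13 → 1 ('a')
  [4] 13/4 → 0 ('')
  [5] 4/12 → 2 ('ba')
  [6] 12/17 → 1 ('b')
  [7] 17/8 → 1 ('b')
  [8] 8/18 → 0 ('')
  [9] 18/7 → 1 ('c')
  [10] 7/6 → 1 ('c')
  [11] 6/10 → 1 ('c')
  [12] 10/11 → 0 ('')
  [13] 11/1 → 1 ('d')
  [14] 1/14 → 4 ('deab')
  [15] 14/2 → 0 ('')
  [16] 2/15 → 3 ('eab')
  [17] 15/9 → 1 ('e')
  [18] 9/0 → 1 ('e')

[0, 2, 1, 1, 0, 2, 1, 1, 0, 1, 1, 1, 0, 1, 4, 0, 3, 1, 1]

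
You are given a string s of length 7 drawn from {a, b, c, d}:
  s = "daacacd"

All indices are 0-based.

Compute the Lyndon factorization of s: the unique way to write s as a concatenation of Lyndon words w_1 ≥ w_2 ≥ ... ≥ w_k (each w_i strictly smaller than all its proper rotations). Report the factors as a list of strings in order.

emit factor 1: 'd' (i=0, period=1)
emit factor 2: 'aacacd' (i=1, period=6)

["d", "aacacd"]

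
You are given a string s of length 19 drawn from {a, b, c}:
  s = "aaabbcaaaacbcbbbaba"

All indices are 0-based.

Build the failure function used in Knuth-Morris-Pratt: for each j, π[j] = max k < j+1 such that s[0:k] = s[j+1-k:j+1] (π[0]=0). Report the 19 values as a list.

[0, 1, 2, 0, 0, 0, 1, 2, 3, 3, 0, 0, 0, 0, 0, 0, 1, 0, 1]

π[0] = 0
j=1 s[j]='a': π[1]=1 (border 'a')
j=2 s[j]='a': π[2]=2 (border 'aa')
j=3 s[j]='b': k: 2→1→0; π[3]=0 (border '')
j=4 s[j]='b': π[4]=0 (border '')
j=5 s[j]='c': π[5]=0 (border '')
j=6 s[j]='a': π[6]=1 (border 'a')
j=7 s[j]='a': π[7]=2 (border 'aa')
j=8 s[j]='a': π[8]=3 (border 'aaa')
j=9 s[j]='a': k: 3→2; π[9]=3 (border 'aaa')
j=10 s[j]='c': k: 3→2→1→0; π[10]=0 (border '')
j=11 s[j]='b': π[11]=0 (border '')
j=12 s[j]='c': π[12]=0 (border '')
j=13 s[j]='b': π[13]=0 (border '')
j=14 s[j]='b': π[14]=0 (border '')
j=15 s[j]='b': π[15]=0 (border '')
j=16 s[j]='a': π[16]=1 (border 'a')
j=17 s[j]='b': k: 1→0; π[17]=0 (border '')
j=18 s[j]='a': π[18]=1 (border 'a')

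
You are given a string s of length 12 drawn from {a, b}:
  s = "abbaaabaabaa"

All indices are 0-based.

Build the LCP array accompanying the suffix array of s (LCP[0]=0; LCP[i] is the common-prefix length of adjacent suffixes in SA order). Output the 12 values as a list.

rank→(start, suffix):
  0 → (11, 'a')
  1 → (10, 'aa')
  2 → (3, 'aaabaabaa')
  3 → (7, 'aabaa')
  4 → (4, 'aabaabaa')
  5 → (8, 'abaa')
  6 → (5, 'abaabaa')
  7 → (0, 'abbaaabaabaa')
  8 → (9, 'baa')
  9 → (2, 'baaabaabaa')
  10 → (6, 'baabaa')
  11 → (1, 'bbaaabaabaa')

SA = [11, 10, 3, 7, 4, 8, 5, 0, 9, 2, 6, 1]
rank  pair      lcp
   1  s[11:],s[10:]  1  'a'
   2  s[10:],s[3:]  2  'aa'
   3  s[3:],s[7:]  2  'aa'
   4  s[7:],s[4:]  5  'aabaa'
   5  s[4:],s[8:]  1  'a'
   6  s[8:],s[5:]  4  'abaa'
   7  s[5:],s[0:]  2  'ab'
   8  s[0:],s[9:]  0  ''
   9  s[9:],s[2:]  3  'baa'
  10  s[2:],s[6:]  3  'baa'
  11  s[6:],s[1:]  1  'b'

[0, 1, 2, 2, 5, 1, 4, 2, 0, 3, 3, 1]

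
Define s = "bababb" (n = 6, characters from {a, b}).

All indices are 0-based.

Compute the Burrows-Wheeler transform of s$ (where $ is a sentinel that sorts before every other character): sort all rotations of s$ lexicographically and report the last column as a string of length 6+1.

bbbb$aa

rank  rotation last
    0  $bababb  b
    1  ababb$b  b
    2  abb$bab  b
    3  b$babab  b
    4  bababb$  $
    5  babb$ba  a
    6  bb$baba  a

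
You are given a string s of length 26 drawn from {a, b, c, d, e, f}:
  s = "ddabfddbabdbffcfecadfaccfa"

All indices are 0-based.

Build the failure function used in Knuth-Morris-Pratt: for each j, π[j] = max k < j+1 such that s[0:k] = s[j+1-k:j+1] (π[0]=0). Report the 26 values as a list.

[0, 1, 0, 0, 0, 1, 2, 0, 0, 0, 1, 0, 0, 0, 0, 0, 0, 0, 0, 1, 0, 0, 0, 0, 0, 0]

π[0] = 0
j=1 s[j]='d': π[1]=1 (border 'd')
j=2 s[j]='a': k: 1→0; π[2]=0 (border '')
j=3 s[j]='b': π[3]=0 (border '')
j=4 s[j]='f': π[4]=0 (border '')
j=5 s[j]='d': π[5]=1 (border 'd')
j=6 s[j]='d': π[6]=2 (border 'dd')
j=7 s[j]='b': k: 2→1→0; π[7]=0 (border '')
j=8 s[j]='a': π[8]=0 (border '')
j=9 s[j]='b': π[9]=0 (border '')
j=10 s[j]='d': π[10]=1 (border 'd')
j=11 s[j]='b': k: 1→0; π[11]=0 (border '')
j=12 s[j]='f': π[12]=0 (border '')
j=13 s[j]='f': π[13]=0 (border '')
j=14 s[j]='c': π[14]=0 (border '')
j=15 s[j]='f': π[15]=0 (border '')
j=16 s[j]='e': π[16]=0 (border '')
j=17 s[j]='c': π[17]=0 (border '')
j=18 s[j]='a': π[18]=0 (border '')
j=19 s[j]='d': π[19]=1 (border 'd')
j=20 s[j]='f': k: 1→0; π[20]=0 (border '')
j=21 s[j]='a': π[21]=0 (border '')
j=22 s[j]='c': π[22]=0 (border '')
j=23 s[j]='c': π[23]=0 (border '')
j=24 s[j]='f': π[24]=0 (border '')
j=25 s[j]='a': π[25]=0 (border '')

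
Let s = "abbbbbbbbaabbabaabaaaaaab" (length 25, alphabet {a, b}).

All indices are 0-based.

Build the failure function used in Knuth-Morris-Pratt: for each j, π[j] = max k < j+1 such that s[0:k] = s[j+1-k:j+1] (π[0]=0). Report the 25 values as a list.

[0, 0, 0, 0, 0, 0, 0, 0, 0, 1, 1, 2, 3, 1, 2, 1, 1, 2, 1, 1, 1, 1, 1, 1, 2]

π[0] = 0
j=1 s[j]='b': π[1]=0 (border '')
j=2 s[j]='b': π[2]=0 (border '')
j=3 s[j]='b': π[3]=0 (border '')
j=4 s[j]='b': π[4]=0 (border '')
j=5 s[j]='b': π[5]=0 (border '')
j=6 s[j]='b': π[6]=0 (border '')
j=7 s[j]='b': π[7]=0 (border '')
j=8 s[j]='b': π[8]=0 (border '')
j=9 s[j]='a': π[9]=1 (border 'a')
j=10 s[j]='a': k: 1→0; π[10]=1 (border 'a')
j=11 s[j]='b': π[11]=2 (border 'ab')
j=12 s[j]='b': π[12]=3 (border 'abb')
j=13 s[j]='a': k: 3→0; π[13]=1 (border 'a')
j=14 s[j]='b': π[14]=2 (border 'ab')
j=15 s[j]='a': k: 2→0; π[15]=1 (border 'a')
j=16 s[j]='a': k: 1→0; π[16]=1 (border 'a')
j=17 s[j]='b': π[17]=2 (border 'ab')
j=18 s[j]='a': k: 2→0; π[18]=1 (border 'a')
j=19 s[j]='a': k: 1→0; π[19]=1 (border 'a')
j=20 s[j]='a': k: 1→0; π[20]=1 (border 'a')
j=21 s[j]='a': k: 1→0; π[21]=1 (border 'a')
j=22 s[j]='a': k: 1→0; π[22]=1 (border 'a')
j=23 s[j]='a': k: 1→0; π[23]=1 (border 'a')
j=24 s[j]='b': π[24]=2 (border 'ab')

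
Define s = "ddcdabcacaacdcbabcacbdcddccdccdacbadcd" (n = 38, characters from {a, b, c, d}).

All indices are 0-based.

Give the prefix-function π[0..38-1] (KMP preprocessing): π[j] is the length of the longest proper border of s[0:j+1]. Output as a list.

[0, 1, 0, 1, 0, 0, 0, 0, 0, 0, 0, 0, 1, 0, 0, 0, 0, 0, 0, 0, 0, 1, 0, 1, 2, 3, 0, 1, 0, 0, 1, 0, 0, 0, 0, 1, 0, 1]

π[0] = 0
j=1 s[j]='d': π[1]=1 (border 'd')
j=2 s[j]='c': k: 1→0; π[2]=0 (border '')
j=3 s[j]='d': π[3]=1 (border 'd')
j=4 s[j]='a': k: 1→0; π[4]=0 (border '')
j=5 s[j]='b': π[5]=0 (border '')
j=6 s[j]='c': π[6]=0 (border '')
j=7 s[j]='a': π[7]=0 (border '')
j=8 s[j]='c': π[8]=0 (border '')
j=9 s[j]='a': π[9]=0 (border '')
j=10 s[j]='a': π[10]=0 (border '')
j=11 s[j]='c': π[11]=0 (border '')
j=12 s[j]='d': π[12]=1 (border 'd')
j=13 s[j]='c': k: 1→0; π[13]=0 (border '')
j=14 s[j]='b': π[14]=0 (border '')
j=15 s[j]='a': π[15]=0 (border '')
j=16 s[j]='b': π[16]=0 (border '')
j=17 s[j]='c': π[17]=0 (border '')
j=18 s[j]='a': π[18]=0 (border '')
j=19 s[j]='c': π[19]=0 (border '')
j=20 s[j]='b': π[20]=0 (border '')
j=21 s[j]='d': π[21]=1 (border 'd')
j=22 s[j]='c': k: 1→0; π[22]=0 (border '')
j=23 s[j]='d': π[23]=1 (border 'd')
j=24 s[j]='d': π[24]=2 (border 'dd')
j=25 s[j]='c': π[25]=3 (border 'ddc')
j=26 s[j]='c': k: 3→0; π[26]=0 (border '')
j=27 s[j]='d': π[27]=1 (border 'd')
j=28 s[j]='c': k: 1→0; π[28]=0 (border '')
j=29 s[j]='c': π[29]=0 (border '')
j=30 s[j]='d': π[30]=1 (border 'd')
j=31 s[j]='a': k: 1→0; π[31]=0 (border '')
j=32 s[j]='c': π[32]=0 (border '')
j=33 s[j]='b': π[33]=0 (border '')
j=34 s[j]='a': π[34]=0 (border '')
j=35 s[j]='d': π[35]=1 (border 'd')
j=36 s[j]='c': k: 1→0; π[36]=0 (border '')
j=37 s[j]='d': π[37]=1 (border 'd')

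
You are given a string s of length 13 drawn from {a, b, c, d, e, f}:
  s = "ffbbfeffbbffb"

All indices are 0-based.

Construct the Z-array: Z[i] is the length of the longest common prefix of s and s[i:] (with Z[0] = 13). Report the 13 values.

[13, 1, 0, 0, 1, 0, 5, 1, 0, 0, 3, 1, 0]

Z[0]=13
i=1: outside box; Z[1]=1 extend→box=[1,2)
i=2: outside box; Z[2]=0
i=3: outside box; Z[3]=0
i=4: outside box; Z[4]=1 extend→box=[4,5)
i=5: outside box; Z[5]=0
i=6: outside box; Z[6]=5 extend→box=[6,11)
i=7: min(r-i=4, Z[1]=1)=1; Z[7]=1
i=8: min(r-i=3, Z[2]=0)=0; Z[8]=0
i=9: min(r-i=2, Z[3]=0)=0; Z[9]=0
i=10: min(r-i=1, Z[4]=1)=1; Z[10]=3 extend→box=[10,13)
i=11: min(r-i=2, Z[1]=1)=1; Z[11]=1
i=12: min(r-i=1, Z[2]=0)=0; Z[12]=0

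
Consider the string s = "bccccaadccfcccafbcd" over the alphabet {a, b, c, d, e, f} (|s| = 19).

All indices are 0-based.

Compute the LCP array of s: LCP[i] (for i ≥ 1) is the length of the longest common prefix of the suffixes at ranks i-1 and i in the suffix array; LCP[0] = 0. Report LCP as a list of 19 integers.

rank | idx | suffix
   0 |   5 | aadccfcccafbcd
   1 |   6 | adccfcccafbcd
   2 |  14 | afbcd
   3 |   0 | bccccaadccfcccafbcd
   4 |  16 | bcd
   5 |   4 | caadccfcccafbcd
   6 |  13 | cafbcd
   7 |   3 | ccaadccfcccafbcd
   8 |  12 | ccafbcd
   9 |   2 | cccaadccfcccafbcd
  10 |  11 | cccafbcd
  11 |   1 | ccccaadccfcccafbcd
  12 |   8 | ccfcccafbcd
  13 |  17 | cd
  14 |   9 | cfcccafbcd
  15 |  18 | d
  16 |   7 | dccfcccafbcd
  17 |  15 | fbcd
  18 |  10 | fcccafbcd

SA = [5, 6, 14, 0, 16, 4, 13, 3, 12, 2, 11, 1, 8, 17, 9, 18, 7, 15, 10]
i: (SA[i-1],SA[i]) lcp shared
  1: (5,6) 1 'a'
  2: (6,14) 1 'a'
  3: (14,0) 0 ''
  4: (0,16) 2 'bc'
  5: (16,4) 0 ''
  6: (4,13) 2 'ca'
  7: (13,3) 1 'c'
  8: (3,12) 3 'cca'
  9: (12,2) 2 'cc'
  10: (2,11) 4 'ccca'
  11: (11,1) 3 'ccc'
  12: (1,8) 2 'cc'
  13: (8,17) 1 'c'
  14: (17,9) 1 'c'
  15: (9,18) 0 ''
  16: (18,7) 1 'd'
  17: (7,15) 0 ''
  18: (15,10) 1 'f'

[0, 1, 1, 0, 2, 0, 2, 1, 3, 2, 4, 3, 2, 1, 1, 0, 1, 0, 1]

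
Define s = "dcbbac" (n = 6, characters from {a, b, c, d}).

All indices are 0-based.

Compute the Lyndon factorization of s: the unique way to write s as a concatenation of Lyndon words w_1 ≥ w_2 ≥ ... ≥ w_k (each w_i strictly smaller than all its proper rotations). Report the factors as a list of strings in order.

["d", "c", "b", "b", "ac"]

emit factor 1: 'd' (i=0, period=1)
emit factor 2: 'c' (i=1, period=1)
emit factor 3: 'b' (i=2, period=1)
emit factor 4: 'b' (i=3, period=1)
emit factor 5: 'ac' (i=4, period=2)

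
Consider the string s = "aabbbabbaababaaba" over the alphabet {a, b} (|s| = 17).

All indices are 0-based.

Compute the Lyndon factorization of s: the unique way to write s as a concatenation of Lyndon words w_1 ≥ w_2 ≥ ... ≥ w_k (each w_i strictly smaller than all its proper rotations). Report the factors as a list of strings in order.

["aabbbabb", "aabab", "aab", "a"]

emit factor 1: 'aabbbabb' (i=0, period=8)
emit factor 2: 'aabab' (i=8, period=5)
emit factor 3: 'aab' (i=13, period=3)
emit factor 4: 'a' (i=16, period=1)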